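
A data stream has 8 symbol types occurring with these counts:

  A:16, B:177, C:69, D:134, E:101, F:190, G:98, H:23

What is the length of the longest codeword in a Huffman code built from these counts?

5

Merge the two lowest-weight nodes at each step:
merge A(16) and H(23): 39
merge 39 and C(69): 108
merge G(98) and E(101): 199
merge 108 and D(134): 242
merge B(177) and F(190): 367
merge 199 and 242: 441
merge 367 and 441: 808
The first pair merged (A, H) ends up deepest, at depth 5.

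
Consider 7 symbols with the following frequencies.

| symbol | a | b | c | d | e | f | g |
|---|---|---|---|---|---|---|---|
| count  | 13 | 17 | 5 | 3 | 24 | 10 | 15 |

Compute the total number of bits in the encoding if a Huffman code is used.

Build the Huffman tree bottom-up:
combine d(3), c(5) → 8
combine 8, f(10) → 18
combine a(13), g(15) → 28
combine b(17), 18 → 35
combine e(24), 28 → 52
combine 35, 52 → 87
The encoded length is the sum of every internal node's weight: 8 + 18 + 28 + 35 + 52 + 87 = 228 bits.

228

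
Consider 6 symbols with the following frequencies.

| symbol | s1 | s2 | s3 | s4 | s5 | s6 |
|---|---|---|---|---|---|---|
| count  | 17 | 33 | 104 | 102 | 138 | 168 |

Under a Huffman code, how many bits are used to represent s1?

4

Build the tree from the bottom:
s1(17) + s2(33) → 50
50 + s4(102) → 152
s3(104) + s5(138) → 242
152 + s6(168) → 320
242 + 320 → 562
s1's leaf is at depth 4, giving a 4-bit codeword.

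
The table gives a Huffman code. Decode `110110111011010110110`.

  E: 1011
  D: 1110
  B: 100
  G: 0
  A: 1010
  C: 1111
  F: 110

Read left to right; each codeword is recognised as soon as it completes (prefix code):
  110→F | 110→F | 1110→D | 110→F | 1011→E | 0→G | 110→F
Decoded message: FFDFEGF

FFDFEGF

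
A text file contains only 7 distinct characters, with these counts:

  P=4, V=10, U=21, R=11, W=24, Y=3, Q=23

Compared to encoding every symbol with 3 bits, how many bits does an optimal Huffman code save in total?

44

Fixed-length: 3 bits × 96 symbols = 288 bits.
Huffman merges:
Y(3) + P(4) → 7
7 + V(10) → 17
R(11) + 17 → 28
U(21) + Q(23) → 44
W(24) + 28 → 52
44 + 52 → 96
Huffman total = 7 + 17 + 28 + 44 + 52 + 96 = 244 bits.
Saving = 288 − 244 = 44 bits.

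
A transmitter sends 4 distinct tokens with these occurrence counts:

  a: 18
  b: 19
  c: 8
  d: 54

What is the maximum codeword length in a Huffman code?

Merge the two lowest-weight nodes at each step:
merge c(8) and a(18): 26
merge b(19) and 26: 45
merge 45 and d(54): 99
The rarest symbols sit at the bottom; the longest codeword is 3 bits.

3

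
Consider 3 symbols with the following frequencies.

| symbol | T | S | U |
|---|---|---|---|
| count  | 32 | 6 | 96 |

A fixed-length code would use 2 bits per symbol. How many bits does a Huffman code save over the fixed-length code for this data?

96

Fixed-length: 2 bits × 134 symbols = 268 bits.
Huffman merges:
S(6) + T(32) → 38
38 + U(96) → 134
Huffman total = 38 + 134 = 172 bits.
Saving = 268 − 172 = 96 bits.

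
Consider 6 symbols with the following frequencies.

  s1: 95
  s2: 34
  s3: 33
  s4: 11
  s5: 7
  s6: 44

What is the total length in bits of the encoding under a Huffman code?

Build the Huffman tree bottom-up:
combine s5(7), s4(11) → 18
combine 18, s3(33) → 51
combine s2(34), s6(44) → 78
combine 51, 78 → 129
combine s1(95), 129 → 224
Total encoded bits = sum of merged weights = 18 + 51 + 78 + 129 + 224 = 500.

500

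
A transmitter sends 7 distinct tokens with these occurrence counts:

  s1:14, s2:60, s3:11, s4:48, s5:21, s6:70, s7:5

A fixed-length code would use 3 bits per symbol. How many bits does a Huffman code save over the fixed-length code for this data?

132

Fixed-length: 3 bits × 229 symbols = 687 bits.
Huffman merges:
s7(5) + s3(11) → 16
s1(14) + 16 → 30
s5(21) + 30 → 51
s4(48) + 51 → 99
s2(60) + s6(70) → 130
99 + 130 → 229
Huffman total = 16 + 30 + 51 + 99 + 130 + 229 = 555 bits.
Saving = 687 − 555 = 132 bits.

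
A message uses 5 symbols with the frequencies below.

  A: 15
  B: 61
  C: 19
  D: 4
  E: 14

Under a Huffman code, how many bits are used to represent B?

Huffman merges, smallest pair first:
combine D(4), E(14) → 18
combine A(15), 18 → 33
combine C(19), 33 → 52
combine 52, B(61) → 113
B is merged only at the final step, so code length = 1.

1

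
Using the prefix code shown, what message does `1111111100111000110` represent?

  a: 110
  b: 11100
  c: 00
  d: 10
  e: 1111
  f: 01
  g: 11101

eecbfd

Read left to right; each codeword is recognised as soon as it completes (prefix code):
  1111→e | 1111→e | 00→c | 11100→b | 01→f | 10→d
Decoded message: eecbfd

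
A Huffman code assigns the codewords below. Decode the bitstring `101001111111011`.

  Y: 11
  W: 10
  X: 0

WWXYYYWY

Read left to right; each codeword is recognised as soon as it completes (prefix code):
  10→W | 10→W | 0→X | 11→Y | 11→Y | 11→Y | 10→W | 11→Y
Decoded message: WWXYYYWY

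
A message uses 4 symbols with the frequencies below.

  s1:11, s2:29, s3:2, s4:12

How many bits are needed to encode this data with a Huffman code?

92

Greedily combine the two least-frequent nodes:
combine s3(2), s1(11) → 13
combine s4(12), 13 → 25
combine 25, s2(29) → 54
The encoded length is the sum of every internal node's weight: 13 + 25 + 54 = 92 bits.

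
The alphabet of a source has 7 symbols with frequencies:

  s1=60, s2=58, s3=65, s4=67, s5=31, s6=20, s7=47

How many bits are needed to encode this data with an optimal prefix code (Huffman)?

Merge the two smallest weights repeatedly:
s6(20) + s5(31) → 51
s7(47) + 51 → 98
s2(58) + s1(60) → 118
s3(65) + s4(67) → 132
98 + 118 → 216
132 + 216 → 348
The encoded length is the sum of every internal node's weight: 51 + 98 + 118 + 132 + 216 + 348 = 963 bits.

963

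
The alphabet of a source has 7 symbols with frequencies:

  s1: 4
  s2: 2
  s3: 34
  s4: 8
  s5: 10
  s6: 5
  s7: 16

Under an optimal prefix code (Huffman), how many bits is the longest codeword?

Merge the two lowest-weight nodes at each step:
merge s2(2) and s1(4): 6
merge s6(5) and 6: 11
merge s4(8) and s5(10): 18
merge 11 and s7(16): 27
merge 18 and 27: 45
merge s3(34) and 45: 79
Maximum depth reached is 5.

5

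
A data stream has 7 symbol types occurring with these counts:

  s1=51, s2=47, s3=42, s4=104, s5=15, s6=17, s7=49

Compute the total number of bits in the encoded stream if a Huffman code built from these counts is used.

852

Merge the two smallest weights repeatedly:
s5(15) + s6(17) → 32
32 + s3(42) → 74
s2(47) + s7(49) → 96
s1(51) + 74 → 125
96 + s4(104) → 200
125 + 200 → 325
Each symbol's bit-cost is frequency × depth; summing gives 852 bits (equivalently 32 + 74 + 96 + 125 + 200 + 325).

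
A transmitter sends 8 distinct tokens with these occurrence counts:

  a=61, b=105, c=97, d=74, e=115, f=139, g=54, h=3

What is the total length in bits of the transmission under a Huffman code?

Merge the two smallest weights repeatedly:
merge h(3) and g(54): 57
merge 57 and a(61): 118
merge d(74) and c(97): 171
merge b(105) and e(115): 220
merge 118 and f(139): 257
merge 171 and 220: 391
merge 257 and 391: 648
Total encoded bits = sum of merged weights = 57 + 118 + 171 + 220 + 257 + 391 + 648 = 1862.

1862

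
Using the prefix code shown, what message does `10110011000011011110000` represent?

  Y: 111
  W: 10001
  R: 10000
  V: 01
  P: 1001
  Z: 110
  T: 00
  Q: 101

QPRZYR

Read left to right; each codeword is recognised as soon as it completes (prefix code):
  101→Q | 1001→P | 10000→R | 110→Z | 111→Y | 10000→R
Decoded message: QPRZYR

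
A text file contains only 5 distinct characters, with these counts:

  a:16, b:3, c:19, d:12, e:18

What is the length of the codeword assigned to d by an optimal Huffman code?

Build the tree from the bottom:
merge b(3) and d(12): 15
merge 15 and a(16): 31
merge e(18) and c(19): 37
merge 31 and 37: 68
d sits 3 levels below the root, so its codeword is 3 bits.

3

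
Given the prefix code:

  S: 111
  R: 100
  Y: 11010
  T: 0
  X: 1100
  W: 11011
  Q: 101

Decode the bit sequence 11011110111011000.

WWQRT

Read left to right; each codeword is recognised as soon as it completes (prefix code):
  11011→W | 11011→W | 101→Q | 100→R | 0→T
Decoded message: WWQRT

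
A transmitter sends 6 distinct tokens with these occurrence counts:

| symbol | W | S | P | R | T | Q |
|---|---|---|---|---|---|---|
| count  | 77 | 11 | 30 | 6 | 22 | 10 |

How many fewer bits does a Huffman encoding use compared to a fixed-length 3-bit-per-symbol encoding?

141

Fixed-length: 3 bits × 156 symbols = 468 bits.
Huffman merges:
R(6) + Q(10) → 16
S(11) + 16 → 27
T(22) + 27 → 49
P(30) + 49 → 79
W(77) + 79 → 156
Huffman total = 16 + 27 + 49 + 79 + 156 = 327 bits.
Saving = 468 − 327 = 141 bits.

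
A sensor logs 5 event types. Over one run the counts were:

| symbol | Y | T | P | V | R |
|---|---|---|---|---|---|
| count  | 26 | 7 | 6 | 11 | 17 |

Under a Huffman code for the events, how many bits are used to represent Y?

1

Repeatedly merge the two smallest:
combine P(6), T(7) → 13
combine V(11), 13 → 24
combine R(17), 24 → 41
combine Y(26), 41 → 67
Y sits one level below the root: a 1-bit codeword.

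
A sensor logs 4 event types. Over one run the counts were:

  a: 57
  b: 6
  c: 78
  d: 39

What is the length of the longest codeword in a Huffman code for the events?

Merge the two lowest-weight nodes at each step:
merge b(6) and d(39): 45
merge 45 and a(57): 102
merge c(78) and 102: 180
Maximum depth reached is 3.

3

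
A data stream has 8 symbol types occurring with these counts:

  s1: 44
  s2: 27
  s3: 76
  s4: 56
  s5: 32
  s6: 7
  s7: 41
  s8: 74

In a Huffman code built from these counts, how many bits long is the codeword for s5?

Repeatedly merge the two smallest:
merge s6(7) and s2(27): 34
merge s5(32) and 34: 66
merge s7(41) and s1(44): 85
merge s4(56) and 66: 122
merge s8(74) and s3(76): 150
merge 85 and 122: 207
merge 150 and 207: 357
s5's leaf is at depth 4, giving a 4-bit codeword.

4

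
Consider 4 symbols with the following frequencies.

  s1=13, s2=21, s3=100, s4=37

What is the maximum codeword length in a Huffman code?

3

Merge the two lowest-weight nodes at each step:
combine s1(13), s2(21) → 34
combine 34, s4(37) → 71
combine 71, s3(100) → 171
The rarest symbols sit at the bottom; the longest codeword is 3 bits.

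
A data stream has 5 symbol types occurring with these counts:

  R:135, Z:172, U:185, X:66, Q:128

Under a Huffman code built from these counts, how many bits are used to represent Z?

2

Huffman merges, smallest pair first:
combine X(66), Q(128) → 194
combine R(135), Z(172) → 307
combine U(185), 194 → 379
combine 307, 379 → 686
Z sits 2 levels below the root, so its codeword is 2 bits.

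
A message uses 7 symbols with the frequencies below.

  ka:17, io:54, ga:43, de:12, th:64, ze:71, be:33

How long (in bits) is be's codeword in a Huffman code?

3

Repeatedly merge the two smallest:
combine de(12), ka(17) → 29
combine 29, be(33) → 62
combine ga(43), io(54) → 97
combine 62, th(64) → 126
combine ze(71), 97 → 168
combine 126, 168 → 294
be sits 3 levels below the root, so its codeword is 3 bits.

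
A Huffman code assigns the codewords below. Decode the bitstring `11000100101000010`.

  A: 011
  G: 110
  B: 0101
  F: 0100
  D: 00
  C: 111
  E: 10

Read left to right; each codeword is recognised as soon as it completes (prefix code):
  110→G | 00→D | 10→E | 0101→B | 00→D | 00→D | 10→E
Decoded message: GDEBDDE

GDEBDDE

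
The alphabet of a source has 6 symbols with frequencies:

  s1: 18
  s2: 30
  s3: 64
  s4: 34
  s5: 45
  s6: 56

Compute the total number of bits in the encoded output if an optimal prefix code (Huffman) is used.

621

Build the Huffman tree bottom-up:
s1(18) + s2(30) → 48
s4(34) + s5(45) → 79
48 + s6(56) → 104
s3(64) + 79 → 143
104 + 143 → 247
Total encoded bits = sum of merged weights = 48 + 79 + 104 + 143 + 247 = 621.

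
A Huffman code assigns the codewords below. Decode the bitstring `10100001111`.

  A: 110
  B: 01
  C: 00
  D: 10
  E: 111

Read left to right; each codeword is recognised as soon as it completes (prefix code):
  10→D | 10→D | 00→C | 01→B | 111→E
Decoded message: DDCBE

DDCBE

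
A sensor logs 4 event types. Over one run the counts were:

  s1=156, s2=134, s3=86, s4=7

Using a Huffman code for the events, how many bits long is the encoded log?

703

Greedily combine the two least-frequent nodes:
merge s4(7) and s3(86): 93
merge 93 and s2(134): 227
merge s1(156) and 227: 383
Each symbol's bit-cost is frequency × depth; summing gives 703 bits (equivalently 93 + 227 + 383).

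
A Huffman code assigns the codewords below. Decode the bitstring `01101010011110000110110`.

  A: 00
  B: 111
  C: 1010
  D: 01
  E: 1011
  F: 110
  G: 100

Read left to right; each codeword is recognised as soon as it completes (prefix code):
  01→D | 1010→C | 100→G | 111→B | 100→G | 00→A | 110→F | 110→F
Decoded message: DCGBGAFF

DCGBGAFF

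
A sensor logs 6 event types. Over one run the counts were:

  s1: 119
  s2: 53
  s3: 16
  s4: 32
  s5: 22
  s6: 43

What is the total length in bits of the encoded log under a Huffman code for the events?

655

Build the Huffman tree bottom-up:
s3(16) + s5(22) → 38
s4(32) + 38 → 70
s6(43) + s2(53) → 96
70 + 96 → 166
s1(119) + 166 → 285
The encoded length is the sum of every internal node's weight: 38 + 70 + 96 + 166 + 285 = 655 bits.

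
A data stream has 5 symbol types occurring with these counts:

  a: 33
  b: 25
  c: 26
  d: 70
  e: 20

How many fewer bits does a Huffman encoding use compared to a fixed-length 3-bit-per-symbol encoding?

Fixed-length: 3 bits × 174 symbols = 522 bits.
Huffman merges:
combine e(20), b(25) → 45
combine c(26), a(33) → 59
combine 45, 59 → 104
combine d(70), 104 → 174
Huffman total = 45 + 59 + 104 + 174 = 382 bits.
Saving = 522 − 382 = 140 bits.

140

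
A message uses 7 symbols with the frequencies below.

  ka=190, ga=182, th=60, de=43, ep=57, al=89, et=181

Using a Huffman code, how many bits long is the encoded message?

Merge the two smallest weights repeatedly:
combine de(43), ep(57) → 100
combine th(60), al(89) → 149
combine 100, 149 → 249
combine et(181), ga(182) → 363
combine ka(190), 249 → 439
combine 363, 439 → 802
Total encoded bits = sum of merged weights = 100 + 149 + 249 + 363 + 439 + 802 = 2102.

2102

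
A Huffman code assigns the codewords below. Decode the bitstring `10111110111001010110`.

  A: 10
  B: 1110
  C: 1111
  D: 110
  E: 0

Read left to right; each codeword is recognised as soon as it completes (prefix code):
  10→A | 1111→C | 10→A | 1110→B | 0→E | 10→A | 10→A | 110→D
Decoded message: ACABEAAD

ACABEAAD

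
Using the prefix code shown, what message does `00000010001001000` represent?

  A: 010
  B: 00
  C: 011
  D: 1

BBBDBAAB

Read left to right; each codeword is recognised as soon as it completes (prefix code):
  00→B | 00→B | 00→B | 1→D | 00→B | 010→A | 010→A | 00→B
Decoded message: BBBDBAAB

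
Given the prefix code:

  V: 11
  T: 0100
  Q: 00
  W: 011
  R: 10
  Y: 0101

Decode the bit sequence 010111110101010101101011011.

Read left to right; each codeword is recognised as soon as it completes (prefix code):
  0101→Y | 11→V | 11→V | 0101→Y | 0101→Y | 011→W | 0101→Y | 10→R | 11→V
Decoded message: YVVYYWYRV

YVVYYWYRV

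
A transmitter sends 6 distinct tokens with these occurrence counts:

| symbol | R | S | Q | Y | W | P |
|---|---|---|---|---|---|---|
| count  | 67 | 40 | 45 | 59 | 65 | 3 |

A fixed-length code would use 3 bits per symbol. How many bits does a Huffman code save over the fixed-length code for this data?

148

Fixed-length: 3 bits × 279 symbols = 837 bits.
Huffman merges:
P(3) + S(40) → 43
43 + Q(45) → 88
Y(59) + W(65) → 124
R(67) + 88 → 155
124 + 155 → 279
Huffman total = 43 + 88 + 124 + 155 + 279 = 689 bits.
Saving = 837 − 689 = 148 bits.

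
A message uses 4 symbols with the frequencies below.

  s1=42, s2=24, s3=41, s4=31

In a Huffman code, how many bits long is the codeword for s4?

2

Build the tree from the bottom:
merge s2(24) and s4(31): 55
merge s3(41) and s1(42): 83
merge 55 and 83: 138
s4's leaf is at depth 2, giving a 2-bit codeword.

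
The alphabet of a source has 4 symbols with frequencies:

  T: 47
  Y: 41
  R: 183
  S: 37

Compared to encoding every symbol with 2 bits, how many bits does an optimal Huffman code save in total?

105

Fixed-length: 2 bits × 308 symbols = 616 bits.
Huffman merges:
S(37) + Y(41) → 78
T(47) + 78 → 125
125 + R(183) → 308
Huffman total = 78 + 125 + 308 = 511 bits.
Saving = 616 − 511 = 105 bits.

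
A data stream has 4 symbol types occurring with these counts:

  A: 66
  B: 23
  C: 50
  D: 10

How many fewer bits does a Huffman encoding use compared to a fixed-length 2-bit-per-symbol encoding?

Fixed-length: 2 bits × 149 symbols = 298 bits.
Huffman merges:
merge D(10) and B(23): 33
merge 33 and C(50): 83
merge A(66) and 83: 149
Huffman total = 33 + 83 + 149 = 265 bits.
Saving = 298 − 265 = 33 bits.

33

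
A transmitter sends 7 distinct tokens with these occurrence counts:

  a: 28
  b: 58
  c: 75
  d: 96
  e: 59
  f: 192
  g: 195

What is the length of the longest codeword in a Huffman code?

4

Merge the two lowest-weight nodes at each step:
merge a(28) and b(58): 86
merge e(59) and c(75): 134
merge 86 and d(96): 182
merge 134 and 182: 316
merge f(192) and g(195): 387
merge 316 and 387: 703
The rarest symbols sit at the bottom; the longest codeword is 4 bits.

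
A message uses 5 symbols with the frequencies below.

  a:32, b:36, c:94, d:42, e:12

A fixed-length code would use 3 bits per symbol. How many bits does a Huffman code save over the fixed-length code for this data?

Fixed-length: 3 bits × 216 symbols = 648 bits.
Huffman merges:
merge e(12) and a(32): 44
merge b(36) and d(42): 78
merge 44 and 78: 122
merge c(94) and 122: 216
Huffman total = 44 + 78 + 122 + 216 = 460 bits.
Saving = 648 − 460 = 188 bits.

188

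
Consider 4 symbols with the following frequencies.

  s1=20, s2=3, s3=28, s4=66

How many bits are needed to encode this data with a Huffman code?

191

Build the Huffman tree bottom-up:
s2(3) + s1(20) → 23
23 + s3(28) → 51
51 + s4(66) → 117
Total encoded bits = sum of merged weights = 23 + 51 + 117 = 191.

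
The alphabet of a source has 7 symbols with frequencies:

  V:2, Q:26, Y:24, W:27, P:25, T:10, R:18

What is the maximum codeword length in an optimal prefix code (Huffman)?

4

Merge the two lowest-weight nodes at each step:
combine V(2), T(10) → 12
combine 12, R(18) → 30
combine Y(24), P(25) → 49
combine Q(26), W(27) → 53
combine 30, 49 → 79
combine 53, 79 → 132
The rarest symbols sit at the bottom; the longest codeword is 4 bits.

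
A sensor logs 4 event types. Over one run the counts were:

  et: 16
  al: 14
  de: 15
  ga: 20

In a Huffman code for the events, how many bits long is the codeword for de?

Huffman merges, smallest pair first:
al(14) + de(15) → 29
et(16) + ga(20) → 36
29 + 36 → 65
de's leaf is at depth 2, giving a 2-bit codeword.

2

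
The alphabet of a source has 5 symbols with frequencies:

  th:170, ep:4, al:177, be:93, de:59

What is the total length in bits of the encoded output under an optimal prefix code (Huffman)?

Greedily combine the two least-frequent nodes:
combine ep(4), de(59) → 63
combine 63, be(93) → 156
combine 156, th(170) → 326
combine al(177), 326 → 503
Each symbol's bit-cost is frequency × depth; summing gives 1048 bits (equivalently 63 + 156 + 326 + 503).

1048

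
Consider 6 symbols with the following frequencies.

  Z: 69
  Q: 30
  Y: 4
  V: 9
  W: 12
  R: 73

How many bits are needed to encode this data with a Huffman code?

Greedily combine the two least-frequent nodes:
Y(4) + V(9) → 13
W(12) + 13 → 25
25 + Q(30) → 55
55 + Z(69) → 124
R(73) + 124 → 197
The encoded length is the sum of every internal node's weight: 13 + 25 + 55 + 124 + 197 = 414 bits.

414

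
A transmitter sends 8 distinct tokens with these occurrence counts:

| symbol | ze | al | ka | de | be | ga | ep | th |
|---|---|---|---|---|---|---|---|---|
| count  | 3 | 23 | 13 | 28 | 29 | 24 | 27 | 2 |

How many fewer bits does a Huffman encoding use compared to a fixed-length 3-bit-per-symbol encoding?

Fixed-length: 3 bits × 149 symbols = 447 bits.
Huffman merges:
merge th(2) and ze(3): 5
merge 5 and ka(13): 18
merge 18 and al(23): 41
merge ga(24) and ep(27): 51
merge de(28) and be(29): 57
merge 41 and 51: 92
merge 57 and 92: 149
Huffman total = 5 + 18 + 41 + 51 + 57 + 92 + 149 = 413 bits.
Saving = 447 − 413 = 34 bits.

34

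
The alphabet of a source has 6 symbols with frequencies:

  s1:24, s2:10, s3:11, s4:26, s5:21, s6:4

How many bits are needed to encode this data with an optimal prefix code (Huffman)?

Merge the two smallest weights repeatedly:
s6(4) + s2(10) → 14
s3(11) + 14 → 25
s5(21) + s1(24) → 45
25 + s4(26) → 51
45 + 51 → 96
Total encoded bits = sum of merged weights = 14 + 25 + 45 + 51 + 96 = 231.

231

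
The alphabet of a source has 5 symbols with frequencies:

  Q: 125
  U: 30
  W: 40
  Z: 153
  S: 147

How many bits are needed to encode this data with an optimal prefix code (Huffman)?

Greedily combine the two least-frequent nodes:
U(30) + W(40) → 70
70 + Q(125) → 195
S(147) + Z(153) → 300
195 + 300 → 495
The encoded length is the sum of every internal node's weight: 70 + 195 + 300 + 495 = 1060 bits.

1060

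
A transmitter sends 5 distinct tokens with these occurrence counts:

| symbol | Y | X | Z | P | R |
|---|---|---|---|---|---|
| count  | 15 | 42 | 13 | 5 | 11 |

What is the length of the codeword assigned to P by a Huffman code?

Repeatedly merge the two smallest:
combine P(5), R(11) → 16
combine Z(13), Y(15) → 28
combine 16, 28 → 44
combine X(42), 44 → 86
P's leaf is at depth 3, giving a 3-bit codeword.

3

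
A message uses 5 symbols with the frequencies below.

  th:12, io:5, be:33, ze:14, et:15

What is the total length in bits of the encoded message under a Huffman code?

Greedily combine the two least-frequent nodes:
io(5) + th(12) → 17
ze(14) + et(15) → 29
17 + 29 → 46
be(33) + 46 → 79
Total encoded bits = sum of merged weights = 17 + 29 + 46 + 79 = 171.

171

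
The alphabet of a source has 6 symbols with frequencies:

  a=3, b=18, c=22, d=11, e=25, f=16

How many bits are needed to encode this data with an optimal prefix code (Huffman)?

234

Merge the two smallest weights repeatedly:
merge a(3) and d(11): 14
merge 14 and f(16): 30
merge b(18) and c(22): 40
merge e(25) and 30: 55
merge 40 and 55: 95
Each symbol's bit-cost is frequency × depth; summing gives 234 bits (equivalently 14 + 30 + 40 + 55 + 95).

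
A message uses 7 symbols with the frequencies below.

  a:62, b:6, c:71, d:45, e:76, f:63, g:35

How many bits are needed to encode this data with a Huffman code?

Greedily combine the two least-frequent nodes:
b(6) + g(35) → 41
41 + d(45) → 86
a(62) + f(63) → 125
c(71) + e(76) → 147
86 + 125 → 211
147 + 211 → 358
The encoded length is the sum of every internal node's weight: 41 + 86 + 125 + 147 + 211 + 358 = 968 bits.

968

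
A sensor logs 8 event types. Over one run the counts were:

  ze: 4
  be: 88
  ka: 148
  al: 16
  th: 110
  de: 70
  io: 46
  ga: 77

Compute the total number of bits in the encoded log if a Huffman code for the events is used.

Merge the two smallest weights repeatedly:
merge ze(4) and al(16): 20
merge 20 and io(46): 66
merge 66 and de(70): 136
merge ga(77) and be(88): 165
merge th(110) and 136: 246
merge ka(148) and 165: 313
merge 246 and 313: 559
Total encoded bits = sum of merged weights = 20 + 66 + 136 + 165 + 246 + 313 + 559 = 1505.

1505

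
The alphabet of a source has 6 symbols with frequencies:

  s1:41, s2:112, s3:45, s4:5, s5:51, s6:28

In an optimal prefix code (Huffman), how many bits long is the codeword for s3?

Huffman merges, smallest pair first:
combine s4(5), s6(28) → 33
combine 33, s1(41) → 74
combine s3(45), s5(51) → 96
combine 74, 96 → 170
combine s2(112), 170 → 282
s3's leaf is at depth 3, giving a 3-bit codeword.

3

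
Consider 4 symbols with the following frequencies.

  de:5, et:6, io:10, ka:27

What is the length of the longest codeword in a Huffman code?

Merge the two lowest-weight nodes at each step:
merge de(5) and et(6): 11
merge io(10) and 11: 21
merge 21 and ka(27): 48
The rarest symbols sit at the bottom; the longest codeword is 3 bits.

3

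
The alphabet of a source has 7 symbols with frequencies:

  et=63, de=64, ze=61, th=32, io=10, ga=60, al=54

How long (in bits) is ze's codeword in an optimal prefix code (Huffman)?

Huffman merges, smallest pair first:
merge io(10) and th(32): 42
merge 42 and al(54): 96
merge ga(60) and ze(61): 121
merge et(63) and de(64): 127
merge 96 and 121: 217
merge 127 and 217: 344
The subtree containing ze is merged 3 times, so code length = 3.

3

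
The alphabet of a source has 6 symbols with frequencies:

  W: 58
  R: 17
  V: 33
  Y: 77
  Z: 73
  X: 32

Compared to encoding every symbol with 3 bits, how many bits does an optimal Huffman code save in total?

Fixed-length: 3 bits × 290 symbols = 870 bits.
Huffman merges:
combine R(17), X(32) → 49
combine V(33), 49 → 82
combine W(58), Z(73) → 131
combine Y(77), 82 → 159
combine 131, 159 → 290
Huffman total = 49 + 82 + 131 + 159 + 290 = 711 bits.
Saving = 870 − 711 = 159 bits.

159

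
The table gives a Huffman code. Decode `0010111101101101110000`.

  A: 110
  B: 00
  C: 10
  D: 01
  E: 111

Read left to right; each codeword is recognised as soon as it completes (prefix code):
  00→B | 10→C | 111→E | 10→C | 110→A | 110→A | 111→E | 00→B | 00→B
Decoded message: BCECAAEBB

BCECAAEBB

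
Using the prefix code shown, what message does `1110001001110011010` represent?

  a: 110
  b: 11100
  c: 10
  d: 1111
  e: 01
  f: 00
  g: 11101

befbac

Read left to right; each codeword is recognised as soon as it completes (prefix code):
  11100→b | 01→e | 00→f | 11100→b | 110→a | 10→c
Decoded message: befbac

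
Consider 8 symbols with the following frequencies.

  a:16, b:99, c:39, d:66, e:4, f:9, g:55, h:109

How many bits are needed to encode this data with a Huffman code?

Merge the two smallest weights repeatedly:
e(4) + f(9) → 13
13 + a(16) → 29
29 + c(39) → 68
g(55) + d(66) → 121
68 + b(99) → 167
h(109) + 121 → 230
167 + 230 → 397
The encoded length is the sum of every internal node's weight: 13 + 29 + 68 + 121 + 167 + 230 + 397 = 1025 bits.

1025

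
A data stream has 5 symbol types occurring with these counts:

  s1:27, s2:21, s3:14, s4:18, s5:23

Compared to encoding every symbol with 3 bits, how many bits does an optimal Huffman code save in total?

Fixed-length: 3 bits × 103 symbols = 309 bits.
Huffman merges:
combine s3(14), s4(18) → 32
combine s2(21), s5(23) → 44
combine s1(27), 32 → 59
combine 44, 59 → 103
Huffman total = 32 + 44 + 59 + 103 = 238 bits.
Saving = 309 − 238 = 71 bits.

71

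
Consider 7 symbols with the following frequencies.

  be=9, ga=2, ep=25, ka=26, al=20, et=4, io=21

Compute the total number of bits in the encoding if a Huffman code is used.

270

Build the Huffman tree bottom-up:
merge ga(2) and et(4): 6
merge 6 and be(9): 15
merge 15 and al(20): 35
merge io(21) and ep(25): 46
merge ka(26) and 35: 61
merge 46 and 61: 107
Each symbol's bit-cost is frequency × depth; summing gives 270 bits (equivalently 6 + 15 + 35 + 46 + 61 + 107).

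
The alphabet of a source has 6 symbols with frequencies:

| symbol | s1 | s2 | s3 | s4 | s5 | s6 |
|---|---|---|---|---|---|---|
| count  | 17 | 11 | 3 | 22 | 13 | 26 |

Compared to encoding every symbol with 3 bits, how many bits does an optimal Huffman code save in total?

Fixed-length: 3 bits × 92 symbols = 276 bits.
Huffman merges:
merge s3(3) and s2(11): 14
merge s5(13) and 14: 27
merge s1(17) and s4(22): 39
merge s6(26) and 27: 53
merge 39 and 53: 92
Huffman total = 14 + 27 + 39 + 53 + 92 = 225 bits.
Saving = 276 − 225 = 51 bits.

51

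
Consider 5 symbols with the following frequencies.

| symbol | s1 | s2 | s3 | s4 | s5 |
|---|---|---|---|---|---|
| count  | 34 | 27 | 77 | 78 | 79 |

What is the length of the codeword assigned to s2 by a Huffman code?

Build the tree from the bottom:
combine s2(27), s1(34) → 61
combine 61, s3(77) → 138
combine s4(78), s5(79) → 157
combine 138, 157 → 295
s2 sits 3 levels below the root, so its codeword is 3 bits.

3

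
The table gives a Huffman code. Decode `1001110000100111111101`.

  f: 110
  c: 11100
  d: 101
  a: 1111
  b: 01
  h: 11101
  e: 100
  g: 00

ecgeah

Read left to right; each codeword is recognised as soon as it completes (prefix code):
  100→e | 11100→c | 00→g | 100→e | 1111→a | 11101→h
Decoded message: ecgeah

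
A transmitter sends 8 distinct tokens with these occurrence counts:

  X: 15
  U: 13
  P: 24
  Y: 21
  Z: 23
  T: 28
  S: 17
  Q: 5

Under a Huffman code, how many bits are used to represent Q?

Repeatedly merge the two smallest:
combine Q(5), U(13) → 18
combine X(15), S(17) → 32
combine 18, Y(21) → 39
combine Z(23), P(24) → 47
combine T(28), 32 → 60
combine 39, 47 → 86
combine 60, 86 → 146
The subtree containing Q is merged 4 times, so code length = 4.

4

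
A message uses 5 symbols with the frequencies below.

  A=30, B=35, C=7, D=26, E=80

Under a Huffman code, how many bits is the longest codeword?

4

Merge the two lowest-weight nodes at each step:
combine C(7), D(26) → 33
combine A(30), 33 → 63
combine B(35), 63 → 98
combine E(80), 98 → 178
Maximum depth reached is 4.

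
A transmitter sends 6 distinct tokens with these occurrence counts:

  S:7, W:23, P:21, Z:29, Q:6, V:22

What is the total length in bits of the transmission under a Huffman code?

263

Greedily combine the two least-frequent nodes:
merge Q(6) and S(7): 13
merge 13 and P(21): 34
merge V(22) and W(23): 45
merge Z(29) and 34: 63
merge 45 and 63: 108
Each symbol's bit-cost is frequency × depth; summing gives 263 bits (equivalently 13 + 34 + 45 + 63 + 108).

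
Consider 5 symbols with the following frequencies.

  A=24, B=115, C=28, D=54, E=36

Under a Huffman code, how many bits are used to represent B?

Build the tree from the bottom:
merge A(24) and C(28): 52
merge E(36) and 52: 88
merge D(54) and 88: 142
merge B(115) and 142: 257
B sits one level below the root: a 1-bit codeword.

1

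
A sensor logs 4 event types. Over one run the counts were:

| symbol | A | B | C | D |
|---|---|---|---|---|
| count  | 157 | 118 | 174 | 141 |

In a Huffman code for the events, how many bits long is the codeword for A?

2

Huffman merges, smallest pair first:
B(118) + D(141) → 259
A(157) + C(174) → 331
259 + 331 → 590
The subtree containing A is merged 2 times, so code length = 2.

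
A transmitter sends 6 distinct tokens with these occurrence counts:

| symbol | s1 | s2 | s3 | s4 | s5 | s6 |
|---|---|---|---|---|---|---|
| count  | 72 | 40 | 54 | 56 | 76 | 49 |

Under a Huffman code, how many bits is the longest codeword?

Merge the two lowest-weight nodes at each step:
s2(40) + s6(49) → 89
s3(54) + s4(56) → 110
s1(72) + s5(76) → 148
89 + 110 → 199
148 + 199 → 347
Maximum depth reached is 3.

3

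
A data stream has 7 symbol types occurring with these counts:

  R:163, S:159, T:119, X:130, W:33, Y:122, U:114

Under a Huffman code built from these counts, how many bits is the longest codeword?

Merge the two lowest-weight nodes at each step:
merge W(33) and U(114): 147
merge T(119) and Y(122): 241
merge X(130) and 147: 277
merge S(159) and R(163): 322
merge 241 and 277: 518
merge 322 and 518: 840
The first pair merged (W, U) ends up deepest, at depth 4.

4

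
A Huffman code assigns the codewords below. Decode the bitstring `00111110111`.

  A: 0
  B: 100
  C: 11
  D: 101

Read left to right; each codeword is recognised as soon as it completes (prefix code):
  0→A | 0→A | 11→C | 11→C | 101→D | 11→C
Decoded message: AACCDC

AACCDC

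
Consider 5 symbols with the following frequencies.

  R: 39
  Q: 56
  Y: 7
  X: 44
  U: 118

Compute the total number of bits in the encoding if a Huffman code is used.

546

Greedily combine the two least-frequent nodes:
Y(7) + R(39) → 46
X(44) + 46 → 90
Q(56) + 90 → 146
U(118) + 146 → 264
Each symbol's bit-cost is frequency × depth; summing gives 546 bits (equivalently 46 + 90 + 146 + 264).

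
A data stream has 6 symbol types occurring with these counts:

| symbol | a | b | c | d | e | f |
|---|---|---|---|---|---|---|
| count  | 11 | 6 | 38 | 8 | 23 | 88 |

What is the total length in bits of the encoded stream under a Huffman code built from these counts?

Build the Huffman tree bottom-up:
merge b(6) and d(8): 14
merge a(11) and 14: 25
merge e(23) and 25: 48
merge c(38) and 48: 86
merge 86 and f(88): 174
Total encoded bits = sum of merged weights = 14 + 25 + 48 + 86 + 174 = 347.

347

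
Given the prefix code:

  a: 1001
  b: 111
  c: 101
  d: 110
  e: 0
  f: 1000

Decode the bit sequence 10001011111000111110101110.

fcbfbdcd

Read left to right; each codeword is recognised as soon as it completes (prefix code):
  1000→f | 101→c | 111→b | 1000→f | 111→b | 110→d | 101→c | 110→d
Decoded message: fcbfbdcd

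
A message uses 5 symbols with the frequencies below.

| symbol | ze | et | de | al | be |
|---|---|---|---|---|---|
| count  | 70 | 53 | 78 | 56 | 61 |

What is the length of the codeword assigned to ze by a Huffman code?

2

Repeatedly merge the two smallest:
et(53) + al(56) → 109
be(61) + ze(70) → 131
de(78) + 109 → 187
131 + 187 → 318
The subtree containing ze is merged 2 times, so code length = 2.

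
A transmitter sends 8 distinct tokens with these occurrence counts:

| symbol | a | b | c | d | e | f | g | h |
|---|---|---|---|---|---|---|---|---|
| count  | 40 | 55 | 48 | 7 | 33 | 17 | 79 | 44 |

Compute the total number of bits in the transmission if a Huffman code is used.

914

Build the Huffman tree bottom-up:
d(7) + f(17) → 24
24 + e(33) → 57
a(40) + h(44) → 84
c(48) + b(55) → 103
57 + g(79) → 136
84 + 103 → 187
136 + 187 → 323
Total encoded bits = sum of merged weights = 24 + 57 + 84 + 103 + 136 + 187 + 323 = 914.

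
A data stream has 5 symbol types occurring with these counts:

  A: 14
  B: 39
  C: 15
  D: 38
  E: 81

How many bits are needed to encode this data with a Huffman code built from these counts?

389

Merge the two smallest weights repeatedly:
A(14) + C(15) → 29
29 + D(38) → 67
B(39) + 67 → 106
E(81) + 106 → 187
Total encoded bits = sum of merged weights = 29 + 67 + 106 + 187 = 389.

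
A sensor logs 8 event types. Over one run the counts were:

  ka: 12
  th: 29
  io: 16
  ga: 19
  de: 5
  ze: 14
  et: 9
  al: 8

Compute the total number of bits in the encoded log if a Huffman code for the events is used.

320

Merge the two smallest weights repeatedly:
combine de(5), al(8) → 13
combine et(9), ka(12) → 21
combine 13, ze(14) → 27
combine io(16), ga(19) → 35
combine 21, 27 → 48
combine th(29), 35 → 64
combine 48, 64 → 112
Each symbol's bit-cost is frequency × depth; summing gives 320 bits (equivalently 13 + 21 + 27 + 35 + 48 + 64 + 112).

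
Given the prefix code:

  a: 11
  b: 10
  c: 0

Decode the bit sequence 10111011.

Read left to right; each codeword is recognised as soon as it completes (prefix code):
  10→b | 11→a | 10→b | 11→a
Decoded message: baba

baba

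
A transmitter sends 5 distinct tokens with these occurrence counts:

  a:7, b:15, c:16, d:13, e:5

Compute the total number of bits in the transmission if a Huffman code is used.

Greedily combine the two least-frequent nodes:
merge e(5) and a(7): 12
merge 12 and d(13): 25
merge b(15) and c(16): 31
merge 25 and 31: 56
Total encoded bits = sum of merged weights = 12 + 25 + 31 + 56 = 124.

124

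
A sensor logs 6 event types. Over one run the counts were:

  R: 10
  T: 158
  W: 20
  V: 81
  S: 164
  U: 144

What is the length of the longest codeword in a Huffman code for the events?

Merge the two lowest-weight nodes at each step:
combine R(10), W(20) → 30
combine 30, V(81) → 111
combine 111, U(144) → 255
combine T(158), S(164) → 322
combine 255, 322 → 577
Maximum depth reached is 4.

4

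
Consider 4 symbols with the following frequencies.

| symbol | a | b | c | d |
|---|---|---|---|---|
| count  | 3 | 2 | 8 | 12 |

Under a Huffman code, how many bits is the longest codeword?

3

Merge the two lowest-weight nodes at each step:
b(2) + a(3) → 5
5 + c(8) → 13
d(12) + 13 → 25
The rarest symbols sit at the bottom; the longest codeword is 3 bits.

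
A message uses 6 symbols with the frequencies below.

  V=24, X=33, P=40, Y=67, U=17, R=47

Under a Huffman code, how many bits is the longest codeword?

Merge the two lowest-weight nodes at each step:
U(17) + V(24) → 41
X(33) + P(40) → 73
41 + R(47) → 88
Y(67) + 73 → 140
88 + 140 → 228
Maximum depth reached is 3.

3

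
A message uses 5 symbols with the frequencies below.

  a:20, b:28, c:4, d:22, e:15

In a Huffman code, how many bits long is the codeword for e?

3

Repeatedly merge the two smallest:
combine c(4), e(15) → 19
combine 19, a(20) → 39
combine d(22), b(28) → 50
combine 39, 50 → 89
e sits 3 levels below the root, so its codeword is 3 bits.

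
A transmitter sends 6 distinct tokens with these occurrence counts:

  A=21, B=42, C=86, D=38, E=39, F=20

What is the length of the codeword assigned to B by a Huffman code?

3

Build the tree from the bottom:
merge F(20) and A(21): 41
merge D(38) and E(39): 77
merge 41 and B(42): 83
merge 77 and 83: 160
merge C(86) and 160: 246
B sits 3 levels below the root, so its codeword is 3 bits.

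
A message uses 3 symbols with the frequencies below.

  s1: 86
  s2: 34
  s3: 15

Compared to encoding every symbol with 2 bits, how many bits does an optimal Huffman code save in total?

Fixed-length: 2 bits × 135 symbols = 270 bits.
Huffman merges:
s3(15) + s2(34) → 49
49 + s1(86) → 135
Huffman total = 49 + 135 = 184 bits.
Saving = 270 − 184 = 86 bits.

86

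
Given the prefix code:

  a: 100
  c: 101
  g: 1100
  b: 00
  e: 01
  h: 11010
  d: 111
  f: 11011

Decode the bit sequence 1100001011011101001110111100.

Read left to right; each codeword is recognised as soon as it completes (prefix code):
  1100→g | 00→b | 101→c | 101→c | 11010→h | 01→e | 11011→f | 1100→g
Decoded message: gbcchefg

gbcchefg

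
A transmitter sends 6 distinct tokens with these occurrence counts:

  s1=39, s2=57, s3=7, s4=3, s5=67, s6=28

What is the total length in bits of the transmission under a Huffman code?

Merge the two smallest weights repeatedly:
merge s4(3) and s3(7): 10
merge 10 and s6(28): 38
merge 38 and s1(39): 77
merge s2(57) and s5(67): 124
merge 77 and 124: 201
Each symbol's bit-cost is frequency × depth; summing gives 450 bits (equivalently 10 + 38 + 77 + 124 + 201).

450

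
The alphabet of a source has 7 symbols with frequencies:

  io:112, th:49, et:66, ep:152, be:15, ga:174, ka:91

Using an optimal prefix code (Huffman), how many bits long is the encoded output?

Merge the two smallest weights repeatedly:
be(15) + th(49) → 64
64 + et(66) → 130
ka(91) + io(112) → 203
130 + ep(152) → 282
ga(174) + 203 → 377
282 + 377 → 659
The encoded length is the sum of every internal node's weight: 64 + 130 + 203 + 282 + 377 + 659 = 1715 bits.

1715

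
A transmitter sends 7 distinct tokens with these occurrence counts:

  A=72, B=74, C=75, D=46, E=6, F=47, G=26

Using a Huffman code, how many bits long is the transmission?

Merge the two smallest weights repeatedly:
E(6) + G(26) → 32
32 + D(46) → 78
F(47) + A(72) → 119
B(74) + C(75) → 149
78 + 119 → 197
149 + 197 → 346
The encoded length is the sum of every internal node's weight: 32 + 78 + 119 + 149 + 197 + 346 = 921 bits.

921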